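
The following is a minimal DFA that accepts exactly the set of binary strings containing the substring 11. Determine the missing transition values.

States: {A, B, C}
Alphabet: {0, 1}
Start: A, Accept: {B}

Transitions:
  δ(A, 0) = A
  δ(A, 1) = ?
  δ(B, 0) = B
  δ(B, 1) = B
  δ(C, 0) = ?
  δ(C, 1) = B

From the language and accept set, identify what each state tracks — A: no progress toward 11; B: substring 11 seen; C: one trailing 1.
Each missing δ(q, a) is the state matching the new tracked value after reading a.
δ(A, 1) = C; δ(C, 0) = A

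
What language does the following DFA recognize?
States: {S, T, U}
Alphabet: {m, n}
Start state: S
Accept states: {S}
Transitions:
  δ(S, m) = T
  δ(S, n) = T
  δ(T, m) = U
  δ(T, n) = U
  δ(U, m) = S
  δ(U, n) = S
Testing a few strings:
  'n' → reject
  'nmmm' → reject
  'mmmm' → reject
  'nnm' → accept
State roles: S=length ≡ 0 (mod 3); T=length ≡ 1 (mod 3); U=length ≡ 2 (mod 3)
All strings over {m,n} whose length is a multiple of 3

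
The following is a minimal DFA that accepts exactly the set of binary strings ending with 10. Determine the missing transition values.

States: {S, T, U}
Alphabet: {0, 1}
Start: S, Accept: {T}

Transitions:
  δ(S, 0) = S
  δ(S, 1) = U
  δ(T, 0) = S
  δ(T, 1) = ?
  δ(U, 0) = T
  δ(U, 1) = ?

From the language and accept set, identify what each state tracks — S: no suffix match; T: suffix is 10; U: one trailing 1.
Each missing δ(q, a) is the state matching the new tracked value after reading a.
δ(T, 1) = U; δ(U, 1) = U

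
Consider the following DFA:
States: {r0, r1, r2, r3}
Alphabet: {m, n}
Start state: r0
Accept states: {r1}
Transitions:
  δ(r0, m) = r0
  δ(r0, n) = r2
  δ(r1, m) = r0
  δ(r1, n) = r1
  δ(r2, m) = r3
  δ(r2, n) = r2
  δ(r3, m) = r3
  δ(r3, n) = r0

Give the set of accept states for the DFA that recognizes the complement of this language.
Complement accept states = All states \ Original accept states
= {r0, r1, r2, r3} \ {r1}
{r0, r2, r3}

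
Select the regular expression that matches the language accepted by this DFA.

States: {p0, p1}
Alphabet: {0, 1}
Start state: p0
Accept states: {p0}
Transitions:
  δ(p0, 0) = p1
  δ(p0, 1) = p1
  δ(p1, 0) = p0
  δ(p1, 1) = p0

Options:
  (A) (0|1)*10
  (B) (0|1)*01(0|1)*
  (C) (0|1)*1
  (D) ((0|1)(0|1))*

Check each option against the DFA on short strings; one disagreement eliminates an option:
  (A) (0|1)*10: on ε the DFA stays in p0 and accepts (p0 ∈ Accept), but the regex does not match it → eliminate
  (B) (0|1)*01(0|1)*: on ε the DFA stays in p0 and accepts (p0 ∈ Accept), but the regex does not match it → eliminate
  (C) (0|1)*1: on ε the DFA stays in p0 and accepts (p0 ∈ Accept), but the regex does not match it → eliminate
  (D) ((0|1)(0|1))*: agrees with the DFA on every string of length ≤ 6
Only (D) is consistent with the DFA.
(D) ((0|1)(0|1))*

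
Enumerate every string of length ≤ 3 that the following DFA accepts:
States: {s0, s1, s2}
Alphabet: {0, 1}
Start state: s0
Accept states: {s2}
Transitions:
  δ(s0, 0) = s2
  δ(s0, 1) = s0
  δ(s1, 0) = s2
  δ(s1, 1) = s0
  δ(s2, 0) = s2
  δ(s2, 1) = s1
0, 00, 10, 000, 010, 100, 110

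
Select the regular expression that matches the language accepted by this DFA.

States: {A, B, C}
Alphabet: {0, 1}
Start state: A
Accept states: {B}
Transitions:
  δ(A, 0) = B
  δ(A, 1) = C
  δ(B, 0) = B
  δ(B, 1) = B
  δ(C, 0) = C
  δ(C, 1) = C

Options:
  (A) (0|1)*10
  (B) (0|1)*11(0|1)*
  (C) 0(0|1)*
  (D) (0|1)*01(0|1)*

Check each option against the DFA on short strings; one disagreement eliminates an option:
  (A) (0|1)*10: on '0' the DFA goes A → B and accepts (B ∈ Accept), but the regex does not match it → eliminate
  (B) (0|1)*11(0|1)*: on '0' the DFA goes A → B and accepts (B ∈ Accept), but the regex does not match it → eliminate
  (C) 0(0|1)*: agrees with the DFA on every string of length ≤ 6
  (D) (0|1)*01(0|1)*: on '0' the DFA goes A → B and accepts (B ∈ Accept), but the regex does not match it → eliminate
Only (C) is consistent with the DFA.
(C) 0(0|1)*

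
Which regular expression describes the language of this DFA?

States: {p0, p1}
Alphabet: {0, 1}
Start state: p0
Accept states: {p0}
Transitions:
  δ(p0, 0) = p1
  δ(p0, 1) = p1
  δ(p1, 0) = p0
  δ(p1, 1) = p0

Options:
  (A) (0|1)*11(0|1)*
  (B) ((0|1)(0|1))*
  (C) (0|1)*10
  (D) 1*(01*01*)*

Check each option against the DFA on short strings; one disagreement eliminates an option:
  (A) (0|1)*11(0|1)*: on ε the DFA stays in p0 and accepts (p0 ∈ Accept), but the regex does not match it → eliminate
  (B) ((0|1)(0|1))*: agrees with the DFA on every string of length ≤ 6
  (C) (0|1)*10: on ε the DFA stays in p0 and accepts (p0 ∈ Accept), but the regex does not match it → eliminate
  (D) 1*(01*01*)*: on '1' the DFA goes p0 → p1 and rejects (p1 ∉ Accept), but the regex matches it → eliminate
Only (B) is consistent with the DFA.
(B) ((0|1)(0|1))*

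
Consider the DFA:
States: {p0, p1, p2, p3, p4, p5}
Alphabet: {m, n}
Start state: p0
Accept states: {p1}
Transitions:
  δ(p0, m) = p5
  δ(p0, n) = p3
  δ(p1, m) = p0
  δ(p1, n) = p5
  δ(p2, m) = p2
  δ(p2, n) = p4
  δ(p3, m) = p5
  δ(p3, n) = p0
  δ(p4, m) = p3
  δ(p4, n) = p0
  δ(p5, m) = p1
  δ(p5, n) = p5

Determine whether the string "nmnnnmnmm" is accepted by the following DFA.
Processing string "nmnnnmnmm":
  p0 --n--> p3
  p3 --m--> p5
  p5 --n--> p5
  p5 --n--> p5
  p5 --n--> p5
  p5 --m--> p1
  p1 --n--> p5
  p5 --m--> p1
  p1 --m--> p0
Final state: p0
Accept states: {p1}
No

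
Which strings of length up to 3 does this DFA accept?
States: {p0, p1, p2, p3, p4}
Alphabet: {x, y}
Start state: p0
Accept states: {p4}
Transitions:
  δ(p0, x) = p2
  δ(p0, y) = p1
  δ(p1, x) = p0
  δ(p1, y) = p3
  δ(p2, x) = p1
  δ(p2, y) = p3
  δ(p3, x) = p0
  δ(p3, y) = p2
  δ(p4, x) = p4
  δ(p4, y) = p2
None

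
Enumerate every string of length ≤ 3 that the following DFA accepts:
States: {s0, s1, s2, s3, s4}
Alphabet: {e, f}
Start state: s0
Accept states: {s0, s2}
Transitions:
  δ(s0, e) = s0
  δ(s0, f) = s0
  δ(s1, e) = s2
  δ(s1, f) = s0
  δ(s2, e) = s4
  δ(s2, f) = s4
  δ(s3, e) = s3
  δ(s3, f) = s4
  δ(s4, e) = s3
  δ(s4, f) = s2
ε, e, f, ee, ef, fe, ff, eee, eef, efe, eff, fee, fef, ffe, fff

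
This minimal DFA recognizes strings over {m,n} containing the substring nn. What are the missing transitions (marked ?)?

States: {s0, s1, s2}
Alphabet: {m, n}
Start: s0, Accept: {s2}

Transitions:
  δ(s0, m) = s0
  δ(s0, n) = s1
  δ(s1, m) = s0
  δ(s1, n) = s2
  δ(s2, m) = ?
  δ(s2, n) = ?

From the language and accept set, identify what each state tracks — s0: no progress toward nn; s1: one trailing n; s2: substring nn seen.
Each missing δ(q, a) is the state matching the new tracked value after reading a.
δ(s2, m) = s2; δ(s2, n) = s2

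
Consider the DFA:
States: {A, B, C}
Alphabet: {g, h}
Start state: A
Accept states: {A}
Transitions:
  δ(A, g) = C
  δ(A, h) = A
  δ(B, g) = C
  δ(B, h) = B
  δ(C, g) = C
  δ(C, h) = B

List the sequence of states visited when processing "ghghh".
read 'g': A → C
  read 'h': C → B
  read 'g': B → C
  read 'h': C → B
  read 'h': B → B
A -> C -> B -> C -> B -> B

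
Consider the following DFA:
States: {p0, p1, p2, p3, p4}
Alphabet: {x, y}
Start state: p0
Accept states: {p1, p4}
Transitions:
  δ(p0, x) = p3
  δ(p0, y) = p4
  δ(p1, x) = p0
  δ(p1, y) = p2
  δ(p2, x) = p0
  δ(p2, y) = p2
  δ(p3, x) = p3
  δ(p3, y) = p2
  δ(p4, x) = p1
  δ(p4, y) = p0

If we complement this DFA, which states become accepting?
Complement accept states = All states \ Original accept states
= {p0, p1, p2, p3, p4} \ {p1, p4}
{p0, p2, p3}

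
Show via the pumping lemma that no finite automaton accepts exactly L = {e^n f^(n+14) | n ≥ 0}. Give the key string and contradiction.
Assume L is regular with pumping length p. Idea: pumping the e-block breaks the fixed offset of 14.
Choose s = e^p f^(p+14) ∈ L. By the pumping lemma, s = xyz with |xy| ≤ p, |y| > 0, so y = e^k with k ≥ 1. Then xy²z = e^(p+k) f^(p+14). For this to be in L we would need p+14 = (p+k)+14, i.e. k = 0, contradicting k ≥ 1. So xy²z ∉ L.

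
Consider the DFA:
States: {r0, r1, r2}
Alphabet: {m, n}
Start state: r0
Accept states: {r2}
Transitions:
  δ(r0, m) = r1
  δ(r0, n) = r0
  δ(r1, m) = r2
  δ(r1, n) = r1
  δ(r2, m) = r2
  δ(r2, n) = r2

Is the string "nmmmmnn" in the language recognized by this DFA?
Processing string "nmmmmnn":
  r0 --n--> r0
  r0 --m--> r1
  r1 --m--> r2
  r2 --m--> r2
  r2 --m--> r2
  r2 --n--> r2
  r2 --n--> r2
Final state: r2
Accept states: {r2}
Yes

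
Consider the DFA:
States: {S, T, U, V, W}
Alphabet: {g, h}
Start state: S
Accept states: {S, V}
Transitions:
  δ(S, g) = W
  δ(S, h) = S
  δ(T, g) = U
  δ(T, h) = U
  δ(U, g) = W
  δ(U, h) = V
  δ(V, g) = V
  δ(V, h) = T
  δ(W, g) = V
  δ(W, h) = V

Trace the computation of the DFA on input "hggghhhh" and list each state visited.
read 'h': S → S
  read 'g': S → W
  read 'g': W → V
  read 'g': V → V
  read 'h': V → T
  read 'h': T → U
  read 'h': U → V
  read 'h': V → T
S -> S -> W -> V -> V -> T -> U -> V -> T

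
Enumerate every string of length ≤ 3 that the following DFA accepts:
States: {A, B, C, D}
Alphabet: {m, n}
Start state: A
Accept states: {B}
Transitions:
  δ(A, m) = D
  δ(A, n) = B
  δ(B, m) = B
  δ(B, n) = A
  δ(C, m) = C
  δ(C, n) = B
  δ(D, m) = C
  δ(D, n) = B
n, mn, nm, mmn, mnm, nmm, nnn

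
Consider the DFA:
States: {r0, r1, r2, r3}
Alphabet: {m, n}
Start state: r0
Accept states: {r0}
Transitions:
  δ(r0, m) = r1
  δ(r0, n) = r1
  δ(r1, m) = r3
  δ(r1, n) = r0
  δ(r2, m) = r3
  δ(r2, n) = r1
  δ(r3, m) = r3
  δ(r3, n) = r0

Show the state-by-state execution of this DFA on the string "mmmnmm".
read 'm': r0 → r1
  read 'm': r1 → r3
  read 'm': r3 → r3
  read 'n': r3 → r0
  read 'm': r0 → r1
  read 'm': r1 → r3
r0 -> r1 -> r3 -> r3 -> r0 -> r1 -> r3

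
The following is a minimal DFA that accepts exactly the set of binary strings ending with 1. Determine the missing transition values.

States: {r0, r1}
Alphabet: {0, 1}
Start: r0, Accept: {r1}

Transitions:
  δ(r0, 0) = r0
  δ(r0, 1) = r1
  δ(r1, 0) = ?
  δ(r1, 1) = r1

From the language and accept set, identify what each state tracks — r0: last symbol not 1; r1: last symbol is 1.
Each missing δ(q, a) is the state matching the new tracked value after reading a.
δ(r1, 0) = r0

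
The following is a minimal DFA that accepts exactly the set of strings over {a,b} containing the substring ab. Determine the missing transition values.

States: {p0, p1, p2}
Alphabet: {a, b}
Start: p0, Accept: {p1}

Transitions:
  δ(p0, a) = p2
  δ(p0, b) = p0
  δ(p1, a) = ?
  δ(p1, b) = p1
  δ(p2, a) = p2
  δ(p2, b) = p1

From the language and accept set, identify what each state tracks — p0: no a seen yet; p1: substring ab seen; p2: seen a a, waiting for b.
Each missing δ(q, a) is the state matching the new tracked value after reading a.
δ(p1, a) = p1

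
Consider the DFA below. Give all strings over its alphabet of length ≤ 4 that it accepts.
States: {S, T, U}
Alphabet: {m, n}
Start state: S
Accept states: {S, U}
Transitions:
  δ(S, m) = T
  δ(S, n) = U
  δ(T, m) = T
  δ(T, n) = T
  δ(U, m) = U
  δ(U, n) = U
ε, n, nm, nn, nmm, nmn, nnm, nnn, nmmm, nmmn, nmnm, nmnn, nnmm, nnmn, nnnm, nnnn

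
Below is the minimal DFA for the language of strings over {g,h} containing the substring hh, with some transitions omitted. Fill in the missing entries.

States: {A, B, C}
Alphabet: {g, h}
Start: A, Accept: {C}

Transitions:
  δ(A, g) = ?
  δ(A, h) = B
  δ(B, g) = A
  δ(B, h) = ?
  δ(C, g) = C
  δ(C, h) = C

From the language and accept set, identify what each state tracks — A: no progress toward hh; B: one trailing h; C: substring hh seen.
Each missing δ(q, a) is the state matching the new tracked value after reading a.
δ(A, g) = A; δ(B, h) = C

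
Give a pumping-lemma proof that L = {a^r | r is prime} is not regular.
Assume L is regular with pumping length p. Idea: pumping by a suitable count produces a composite length.
Let q be a prime with q ≥ p and choose s = a^q ∈ L. By the pumping lemma, s = xyz with |xy| ≤ p, |y| = k ≥ 1. Take i = q+1: |xy^(q+1)z| = q + q·k = q(1+k). Since q ≥ 2 and 1+k ≥ 2, q(1+k) is composite, so xy^(q+1)z ∉ L.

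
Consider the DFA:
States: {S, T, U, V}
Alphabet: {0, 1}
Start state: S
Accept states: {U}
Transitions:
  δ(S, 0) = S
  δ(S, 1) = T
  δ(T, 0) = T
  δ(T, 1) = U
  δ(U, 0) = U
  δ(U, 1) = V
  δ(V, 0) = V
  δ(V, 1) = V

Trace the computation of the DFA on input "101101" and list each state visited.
read '1': S → T
  read '0': T → T
  read '1': T → U
  read '1': U → V
  read '0': V → V
  read '1': V → V
S -> T -> T -> U -> V -> V -> V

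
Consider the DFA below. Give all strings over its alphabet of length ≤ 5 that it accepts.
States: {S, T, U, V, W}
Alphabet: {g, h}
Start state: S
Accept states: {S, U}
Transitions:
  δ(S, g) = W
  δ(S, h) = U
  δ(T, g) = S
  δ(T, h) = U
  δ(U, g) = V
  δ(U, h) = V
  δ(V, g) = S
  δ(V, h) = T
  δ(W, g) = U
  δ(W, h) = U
ε, h, gg, gh, hgg, hhg, gggg, gghg, ghgg, ghhg, hggh, hghg, hghh, hhgh, hhhg, hhhh, ggggh, ggghg, ggghh, gghgh, gghhg, gghhh, ghggh, ghghg, ghghh, ghhgh, ghhhg, ghhhh, hgggg, hgggh, hghgh, hhggg, hhggh, hhhgh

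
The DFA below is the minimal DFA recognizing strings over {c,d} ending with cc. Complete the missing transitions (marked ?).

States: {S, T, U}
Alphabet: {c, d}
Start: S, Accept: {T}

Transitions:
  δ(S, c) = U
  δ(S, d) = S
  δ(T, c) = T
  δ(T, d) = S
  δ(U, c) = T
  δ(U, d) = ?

From the language and accept set, identify what each state tracks — S: last symbol not c; T: two trailing c's; U: one trailing c.
Each missing δ(q, a) is the state matching the new tracked value after reading a.
δ(U, d) = S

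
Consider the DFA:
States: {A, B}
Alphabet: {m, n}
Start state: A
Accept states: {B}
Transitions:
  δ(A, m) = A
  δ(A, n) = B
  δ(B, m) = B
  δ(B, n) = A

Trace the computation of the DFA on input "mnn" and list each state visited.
read 'm': A → A
  read 'n': A → B
  read 'n': B → A
A -> A -> B -> A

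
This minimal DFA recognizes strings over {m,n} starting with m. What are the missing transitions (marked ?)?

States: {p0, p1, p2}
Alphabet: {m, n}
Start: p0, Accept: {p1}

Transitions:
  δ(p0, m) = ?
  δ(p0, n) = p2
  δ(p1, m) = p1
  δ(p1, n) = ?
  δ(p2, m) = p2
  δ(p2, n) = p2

From the language and accept set, identify what each state tracks — p0: no input read; p1: started with m; p2: started with n (dead).
Each missing δ(q, a) is the state matching the new tracked value after reading a.
δ(p0, m) = p1; δ(p1, n) = p1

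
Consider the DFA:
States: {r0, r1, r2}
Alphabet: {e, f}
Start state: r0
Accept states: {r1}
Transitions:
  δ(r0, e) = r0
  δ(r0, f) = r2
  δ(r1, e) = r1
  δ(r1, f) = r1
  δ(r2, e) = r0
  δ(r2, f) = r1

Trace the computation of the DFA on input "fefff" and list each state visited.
read 'f': r0 → r2
  read 'e': r2 → r0
  read 'f': r0 → r2
  read 'f': r2 → r1
  read 'f': r1 → r1
r0 -> r2 -> r0 -> r2 -> r1 -> r1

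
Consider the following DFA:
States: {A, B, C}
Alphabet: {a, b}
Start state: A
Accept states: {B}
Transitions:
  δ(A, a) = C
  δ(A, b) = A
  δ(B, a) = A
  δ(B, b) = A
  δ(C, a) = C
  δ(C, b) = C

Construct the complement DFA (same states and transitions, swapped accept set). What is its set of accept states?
Complement accept states = All states \ Original accept states
= {A, B, C} \ {B}
{A, C}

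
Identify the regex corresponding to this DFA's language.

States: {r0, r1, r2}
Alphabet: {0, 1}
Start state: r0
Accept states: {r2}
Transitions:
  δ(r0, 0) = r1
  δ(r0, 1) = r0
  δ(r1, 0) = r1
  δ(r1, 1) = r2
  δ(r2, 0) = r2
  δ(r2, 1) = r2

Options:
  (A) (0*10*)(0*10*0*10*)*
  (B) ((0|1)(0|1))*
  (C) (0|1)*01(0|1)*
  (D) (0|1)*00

Check each option against the DFA on short strings; one disagreement eliminates an option:
  (A) (0*10*)(0*10*0*10*)*: on '1' the DFA goes r0 → r0 and rejects (r0 ∉ Accept), but the regex matches it → eliminate
  (B) ((0|1)(0|1))*: on ε the DFA stays in r0 and rejects (r0 ∉ Accept), but the regex matches it → eliminate
  (C) (0|1)*01(0|1)*: agrees with the DFA on every string of length ≤ 6
  (D) (0|1)*00: on '00' the DFA goes r0 → r1 → r1 and rejects (r1 ∉ Accept), but the regex matches it → eliminate
Only (C) is consistent with the DFA.
(C) (0|1)*01(0|1)*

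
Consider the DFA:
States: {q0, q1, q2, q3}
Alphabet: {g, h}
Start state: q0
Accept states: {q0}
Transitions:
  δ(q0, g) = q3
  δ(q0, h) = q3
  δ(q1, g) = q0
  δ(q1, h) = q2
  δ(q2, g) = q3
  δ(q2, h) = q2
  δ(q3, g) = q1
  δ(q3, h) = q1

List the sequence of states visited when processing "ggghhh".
read 'g': q0 → q3
  read 'g': q3 → q1
  read 'g': q1 → q0
  read 'h': q0 → q3
  read 'h': q3 → q1
  read 'h': q1 → q2
q0 -> q3 -> q1 -> q0 -> q3 -> q1 -> q2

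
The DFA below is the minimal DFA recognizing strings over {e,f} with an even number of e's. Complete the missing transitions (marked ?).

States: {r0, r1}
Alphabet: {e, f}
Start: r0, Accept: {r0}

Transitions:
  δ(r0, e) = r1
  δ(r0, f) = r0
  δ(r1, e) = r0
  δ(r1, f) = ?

From the language and accept set, identify what each state tracks — r0: even number of e's so far; r1: odd number of e's so far.
Each missing δ(q, a) is the state matching the new tracked value after reading a.
δ(r1, f) = r1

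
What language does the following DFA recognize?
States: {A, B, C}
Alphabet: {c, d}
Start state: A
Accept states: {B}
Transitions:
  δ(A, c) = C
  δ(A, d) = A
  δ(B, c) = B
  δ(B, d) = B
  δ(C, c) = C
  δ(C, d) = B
Testing a few strings:
  'cdc' → accept
  'cd' → accept
  'ddd' → reject
  'c' → reject
State roles: A=no c seen yet; B=substring cd seen; C=seen a c, waiting for d
All strings over {c,d} containing the substring cd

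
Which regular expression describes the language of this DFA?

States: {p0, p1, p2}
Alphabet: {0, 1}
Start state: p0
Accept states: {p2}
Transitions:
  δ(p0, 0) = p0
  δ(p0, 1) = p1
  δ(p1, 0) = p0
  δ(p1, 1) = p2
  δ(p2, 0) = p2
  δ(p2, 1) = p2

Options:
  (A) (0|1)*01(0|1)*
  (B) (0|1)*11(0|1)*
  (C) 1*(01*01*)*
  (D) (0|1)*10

Check each option against the DFA on short strings; one disagreement eliminates an option:
  (A) (0|1)*01(0|1)*: on '01' the DFA goes p0 → p0 → p1 and rejects (p1 ∉ Accept), but the regex matches it → eliminate
  (B) (0|1)*11(0|1)*: agrees with the DFA on every string of length ≤ 6
  (C) 1*(01*01*)*: on ε the DFA stays in p0 and rejects (p0 ∉ Accept), but the regex matches it → eliminate
  (D) (0|1)*10: on '10' the DFA goes p0 → p1 → p0 and rejects (p0 ∉ Accept), but the regex matches it → eliminate
Only (B) is consistent with the DFA.
(B) (0|1)*11(0|1)*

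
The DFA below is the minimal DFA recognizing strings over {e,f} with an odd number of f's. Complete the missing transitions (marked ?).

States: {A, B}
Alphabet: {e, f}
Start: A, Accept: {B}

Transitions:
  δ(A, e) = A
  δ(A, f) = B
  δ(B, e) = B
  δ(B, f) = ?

From the language and accept set, identify what each state tracks — A: even number of f's so far; B: odd number of f's so far.
Each missing δ(q, a) is the state matching the new tracked value after reading a.
δ(B, f) = A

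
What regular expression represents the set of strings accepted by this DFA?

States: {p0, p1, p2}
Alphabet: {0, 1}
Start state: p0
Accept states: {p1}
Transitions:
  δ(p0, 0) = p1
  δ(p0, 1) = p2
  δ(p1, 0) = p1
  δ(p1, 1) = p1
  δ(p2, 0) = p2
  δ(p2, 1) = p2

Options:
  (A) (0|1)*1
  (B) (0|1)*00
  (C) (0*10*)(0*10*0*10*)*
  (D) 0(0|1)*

Check each option against the DFA on short strings; one disagreement eliminates an option:
  (A) (0|1)*1: on '0' the DFA goes p0 → p1 and accepts (p1 ∈ Accept), but the regex does not match it → eliminate
  (B) (0|1)*00: on '0' the DFA goes p0 → p1 and accepts (p1 ∈ Accept), but the regex does not match it → eliminate
  (C) (0*10*)(0*10*0*10*)*: on '0' the DFA goes p0 → p1 and accepts (p1 ∈ Accept), but the regex does not match it → eliminate
  (D) 0(0|1)*: agrees with the DFA on every string of length ≤ 6
Only (D) is consistent with the DFA.
(D) 0(0|1)*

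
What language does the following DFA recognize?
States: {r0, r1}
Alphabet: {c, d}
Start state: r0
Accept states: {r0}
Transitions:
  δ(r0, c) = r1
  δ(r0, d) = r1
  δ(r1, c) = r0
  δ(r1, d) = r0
Testing a few strings:
  'cc' → accept
  'c' → reject
  'ccc' → reject
  'cdc' → reject
State roles: r0=even length so far; r1=odd length so far
All strings over {c,d} of even length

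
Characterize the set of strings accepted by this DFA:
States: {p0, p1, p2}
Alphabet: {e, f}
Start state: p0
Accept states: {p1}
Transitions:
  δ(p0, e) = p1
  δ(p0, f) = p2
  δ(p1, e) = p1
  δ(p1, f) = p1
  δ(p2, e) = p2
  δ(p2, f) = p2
Testing a few strings:
  'ff' → reject
  'f' → reject
  'eef' → accept
  'ee' → accept
State roles: p0=no input read; p1=started with e; p2=started with f (dead)
All strings over {e,f} starting with e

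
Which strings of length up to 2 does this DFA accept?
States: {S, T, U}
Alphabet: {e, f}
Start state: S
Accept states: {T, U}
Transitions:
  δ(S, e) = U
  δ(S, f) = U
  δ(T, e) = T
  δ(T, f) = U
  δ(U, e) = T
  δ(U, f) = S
e, f, ee, fe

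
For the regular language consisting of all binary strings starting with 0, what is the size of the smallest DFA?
By Myhill–Nerode, count the distinguishable equivalence classes: three classes — empty / started with 0 / started with 1 (dead).
3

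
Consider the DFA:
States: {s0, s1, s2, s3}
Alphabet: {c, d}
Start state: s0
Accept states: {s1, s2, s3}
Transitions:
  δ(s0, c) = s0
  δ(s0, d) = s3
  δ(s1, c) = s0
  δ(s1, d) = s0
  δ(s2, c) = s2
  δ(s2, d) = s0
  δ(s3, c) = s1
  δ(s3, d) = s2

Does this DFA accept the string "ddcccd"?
Processing string "ddcccd":
  s0 --d--> s3
  s3 --d--> s2
  s2 --c--> s2
  s2 --c--> s2
  s2 --c--> s2
  s2 --d--> s0
Final state: s0
Accept states: {s1, s2, s3}
No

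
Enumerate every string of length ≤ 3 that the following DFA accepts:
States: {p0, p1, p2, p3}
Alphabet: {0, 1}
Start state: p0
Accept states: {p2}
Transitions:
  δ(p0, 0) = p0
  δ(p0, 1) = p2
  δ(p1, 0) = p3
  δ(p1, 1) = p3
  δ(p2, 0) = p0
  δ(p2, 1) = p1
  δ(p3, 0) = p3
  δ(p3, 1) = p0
1, 01, 001, 101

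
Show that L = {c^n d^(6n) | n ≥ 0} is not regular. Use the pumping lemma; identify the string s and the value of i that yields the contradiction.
Assume L is regular with pumping length p. Idea: pumping the c-block breaks the 1:6 ratio.
Choose s = c^p d^(6p) (length 7p ≥ p). By the pumping lemma, s = xyz with |xy| ≤ p, |y| > 0, so y = c^k with k ≥ 1. Then xy²z = c^(p+k) d^(6p). For this to be in L we would need 6p = 6(p+k), i.e. 6k = 0, contradicting k ≥ 1. So xy²z ∉ L.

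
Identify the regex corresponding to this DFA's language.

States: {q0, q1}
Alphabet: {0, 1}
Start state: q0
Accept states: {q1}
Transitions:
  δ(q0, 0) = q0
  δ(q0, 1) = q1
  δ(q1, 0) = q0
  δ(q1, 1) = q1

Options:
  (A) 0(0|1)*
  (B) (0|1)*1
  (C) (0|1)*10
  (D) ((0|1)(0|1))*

Check each option against the DFA on short strings; one disagreement eliminates an option:
  (A) 0(0|1)*: on '0' the DFA goes q0 → q0 and rejects (q0 ∉ Accept), but the regex matches it → eliminate
  (B) (0|1)*1: agrees with the DFA on every string of length ≤ 6
  (C) (0|1)*10: on '1' the DFA goes q0 → q1 and accepts (q1 ∈ Accept), but the regex does not match it → eliminate
  (D) ((0|1)(0|1))*: on ε the DFA stays in q0 and rejects (q0 ∉ Accept), but the regex matches it → eliminate
Only (B) is consistent with the DFA.
(B) (0|1)*1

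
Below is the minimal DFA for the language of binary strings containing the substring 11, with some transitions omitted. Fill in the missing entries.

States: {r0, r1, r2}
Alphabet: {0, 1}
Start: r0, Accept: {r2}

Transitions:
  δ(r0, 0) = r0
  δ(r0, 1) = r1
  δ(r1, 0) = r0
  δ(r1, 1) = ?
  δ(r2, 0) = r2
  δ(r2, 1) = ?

From the language and accept set, identify what each state tracks — r0: no progress toward 11; r1: one trailing 1; r2: substring 11 seen.
Each missing δ(q, a) is the state matching the new tracked value after reading a.
δ(r1, 1) = r2; δ(r2, 1) = r2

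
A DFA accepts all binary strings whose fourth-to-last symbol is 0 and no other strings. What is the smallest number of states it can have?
By Myhill–Nerode, count the distinguishable equivalence classes: 2^4 = 16 classes — the DFA must remember the last 4 symbols read; every pair of distinct length-4 suffixes is distinguishable by some continuation.
16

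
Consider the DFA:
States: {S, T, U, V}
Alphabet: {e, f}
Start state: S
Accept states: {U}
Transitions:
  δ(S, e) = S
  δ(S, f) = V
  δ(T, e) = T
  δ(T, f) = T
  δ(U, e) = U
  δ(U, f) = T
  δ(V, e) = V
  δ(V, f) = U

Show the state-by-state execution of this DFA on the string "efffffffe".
read 'e': S → S
  read 'f': S → V
  read 'f': V → U
  read 'f': U → T
  read 'f': T → T
  read 'f': T → T
  read 'f': T → T
  read 'f': T → T
  read 'e': T → T
S -> S -> V -> U -> T -> T -> T -> T -> T -> T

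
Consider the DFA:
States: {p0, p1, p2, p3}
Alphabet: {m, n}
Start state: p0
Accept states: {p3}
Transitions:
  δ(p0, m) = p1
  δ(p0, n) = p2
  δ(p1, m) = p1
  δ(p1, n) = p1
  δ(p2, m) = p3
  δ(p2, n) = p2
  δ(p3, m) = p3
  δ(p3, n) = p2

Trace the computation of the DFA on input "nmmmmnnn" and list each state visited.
read 'n': p0 → p2
  read 'm': p2 → p3
  read 'm': p3 → p3
  read 'm': p3 → p3
  read 'm': p3 → p3
  read 'n': p3 → p2
  read 'n': p2 → p2
  read 'n': p2 → p2
p0 -> p2 -> p3 -> p3 -> p3 -> p3 -> p2 -> p2 -> p2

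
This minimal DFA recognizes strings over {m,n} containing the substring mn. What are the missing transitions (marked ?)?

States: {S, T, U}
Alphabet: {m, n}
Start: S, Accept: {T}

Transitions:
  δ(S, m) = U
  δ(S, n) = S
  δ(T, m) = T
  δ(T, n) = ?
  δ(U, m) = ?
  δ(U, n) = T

From the language and accept set, identify what each state tracks — S: no m seen yet; T: substring mn seen; U: seen a m, waiting for n.
Each missing δ(q, a) is the state matching the new tracked value after reading a.
δ(T, n) = T; δ(U, m) = U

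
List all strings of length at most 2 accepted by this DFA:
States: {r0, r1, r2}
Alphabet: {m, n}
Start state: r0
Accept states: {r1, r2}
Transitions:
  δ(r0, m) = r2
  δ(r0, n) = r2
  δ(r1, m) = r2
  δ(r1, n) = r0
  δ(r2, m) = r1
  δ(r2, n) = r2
m, n, mm, mn, nm, nn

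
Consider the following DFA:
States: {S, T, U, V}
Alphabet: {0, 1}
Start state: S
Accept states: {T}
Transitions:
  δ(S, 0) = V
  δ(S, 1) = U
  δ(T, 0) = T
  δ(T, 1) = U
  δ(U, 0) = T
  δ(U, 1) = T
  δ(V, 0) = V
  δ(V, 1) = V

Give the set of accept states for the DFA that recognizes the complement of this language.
Complement accept states = All states \ Original accept states
= {S, T, U, V} \ {T}
{S, U, V}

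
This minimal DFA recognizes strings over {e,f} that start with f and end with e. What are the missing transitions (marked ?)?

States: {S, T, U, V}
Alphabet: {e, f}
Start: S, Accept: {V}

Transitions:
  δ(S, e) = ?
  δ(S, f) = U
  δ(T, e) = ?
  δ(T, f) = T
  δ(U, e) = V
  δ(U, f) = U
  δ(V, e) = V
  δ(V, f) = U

From the language and accept set, identify what each state tracks — S: no input read; T: started with e (dead); U: started with f, last symbol f; V: started with f, last symbol e.
Each missing δ(q, a) is the state matching the new tracked value after reading a.
δ(S, e) = T; δ(T, e) = T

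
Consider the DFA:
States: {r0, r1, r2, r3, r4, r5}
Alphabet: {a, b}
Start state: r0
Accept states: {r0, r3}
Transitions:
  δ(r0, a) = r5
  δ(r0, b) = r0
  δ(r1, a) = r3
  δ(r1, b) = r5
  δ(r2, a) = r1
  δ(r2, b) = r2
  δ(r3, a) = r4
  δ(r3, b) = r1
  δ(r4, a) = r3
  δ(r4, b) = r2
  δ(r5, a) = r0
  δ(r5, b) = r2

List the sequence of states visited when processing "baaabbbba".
read 'b': r0 → r0
  read 'a': r0 → r5
  read 'a': r5 → r0
  read 'a': r0 → r5
  read 'b': r5 → r2
  read 'b': r2 → r2
  read 'b': r2 → r2
  read 'b': r2 → r2
  read 'a': r2 → r1
r0 -> r0 -> r5 -> r0 -> r5 -> r2 -> r2 -> r2 -> r2 -> r1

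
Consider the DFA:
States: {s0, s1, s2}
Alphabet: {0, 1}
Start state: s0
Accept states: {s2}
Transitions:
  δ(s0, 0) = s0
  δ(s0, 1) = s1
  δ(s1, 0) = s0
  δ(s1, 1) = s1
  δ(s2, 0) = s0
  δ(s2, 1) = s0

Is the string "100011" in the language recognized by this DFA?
Processing string "100011":
  s0 --1--> s1
  s1 --0--> s0
  s0 --0--> s0
  s0 --0--> s0
  s0 --1--> s1
  s1 --1--> s1
Final state: s1
Accept states: {s2}
No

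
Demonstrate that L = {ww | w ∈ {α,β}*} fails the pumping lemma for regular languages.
Assume L is regular with pumping length p. Idea: pumping the leading α-block breaks the equality of the two halves.
Choose s = α^p β α^p β ∈ L (with w = α^p β). |s| = 2p+2 ≥ p. By the pumping lemma, s = xyz with |xy| ≤ p, |y| > 0, so y = α^k with k ≥ 1, in the first α-block. Then xy²z = α^(p+k) β α^p β, of length 2p+2+k. If k is odd this length is odd, so it cannot be of the form ww. If k is even, each half has length p+1+k/2 ≤ p+k, so the first half lies entirely inside the leading α-block and contains no β, while the second half ends in β; the halves differ. Either way xy²z ∉ L.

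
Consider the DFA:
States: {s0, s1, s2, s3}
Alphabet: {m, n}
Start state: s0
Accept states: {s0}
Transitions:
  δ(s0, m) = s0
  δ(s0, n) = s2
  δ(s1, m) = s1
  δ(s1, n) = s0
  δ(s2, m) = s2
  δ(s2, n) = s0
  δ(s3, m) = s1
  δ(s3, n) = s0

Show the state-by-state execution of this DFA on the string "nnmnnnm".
read 'n': s0 → s2
  read 'n': s2 → s0
  read 'm': s0 → s0
  read 'n': s0 → s2
  read 'n': s2 → s0
  read 'n': s0 → s2
  read 'm': s2 → s2
s0 -> s2 -> s0 -> s0 -> s2 -> s0 -> s2 -> s2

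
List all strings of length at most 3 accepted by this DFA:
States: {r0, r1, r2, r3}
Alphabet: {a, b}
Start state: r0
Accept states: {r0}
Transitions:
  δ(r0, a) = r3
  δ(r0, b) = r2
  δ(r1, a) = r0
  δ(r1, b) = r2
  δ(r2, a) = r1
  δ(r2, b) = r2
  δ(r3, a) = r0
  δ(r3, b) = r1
ε, aa, aba, baa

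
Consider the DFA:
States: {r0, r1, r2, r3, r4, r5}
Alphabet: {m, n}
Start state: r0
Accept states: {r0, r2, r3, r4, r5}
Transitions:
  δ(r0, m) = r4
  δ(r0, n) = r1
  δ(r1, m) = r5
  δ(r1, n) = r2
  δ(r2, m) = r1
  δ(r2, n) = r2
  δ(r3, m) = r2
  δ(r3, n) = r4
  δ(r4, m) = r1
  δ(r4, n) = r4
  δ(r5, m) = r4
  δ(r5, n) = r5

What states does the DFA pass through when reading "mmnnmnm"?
read 'm': r0 → r4
  read 'm': r4 → r1
  read 'n': r1 → r2
  read 'n': r2 → r2
  read 'm': r2 → r1
  read 'n': r1 → r2
  read 'm': r2 → r1
r0 -> r4 -> r1 -> r2 -> r2 -> r1 -> r2 -> r1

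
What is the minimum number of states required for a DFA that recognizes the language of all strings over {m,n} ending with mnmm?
By Myhill–Nerode, count the distinguishable equivalence classes: 5 classes — one per longest suffix of the input that is a prefix of 'mnmm' (lengths 0 through 4); only the length-4 class is accepting.
5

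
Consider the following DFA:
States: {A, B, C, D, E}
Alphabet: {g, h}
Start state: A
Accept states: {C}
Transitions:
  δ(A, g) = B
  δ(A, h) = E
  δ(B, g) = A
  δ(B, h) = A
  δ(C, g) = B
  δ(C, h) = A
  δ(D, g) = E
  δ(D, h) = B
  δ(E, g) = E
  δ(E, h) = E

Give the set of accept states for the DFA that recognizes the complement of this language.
Complement accept states = All states \ Original accept states
= {A, B, C, D, E} \ {C}
{A, B, D, E}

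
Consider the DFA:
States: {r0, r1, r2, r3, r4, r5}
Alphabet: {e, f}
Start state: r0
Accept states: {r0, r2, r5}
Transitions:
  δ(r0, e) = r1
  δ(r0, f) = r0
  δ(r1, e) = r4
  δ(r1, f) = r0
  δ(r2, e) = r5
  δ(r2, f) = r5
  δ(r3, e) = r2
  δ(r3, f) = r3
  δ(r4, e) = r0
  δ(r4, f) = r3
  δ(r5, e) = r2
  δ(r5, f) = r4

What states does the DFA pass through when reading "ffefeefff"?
read 'f': r0 → r0
  read 'f': r0 → r0
  read 'e': r0 → r1
  read 'f': r1 → r0
  read 'e': r0 → r1
  read 'e': r1 → r4
  read 'f': r4 → r3
  read 'f': r3 → r3
  read 'f': r3 → r3
r0 -> r0 -> r0 -> r1 -> r0 -> r1 -> r4 -> r3 -> r3 -> r3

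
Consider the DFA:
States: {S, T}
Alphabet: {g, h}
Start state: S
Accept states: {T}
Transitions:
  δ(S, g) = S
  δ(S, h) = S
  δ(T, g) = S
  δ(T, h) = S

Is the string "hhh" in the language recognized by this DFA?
Processing string "hhh":
  S --h--> S
  S --h--> S
  S --h--> S
Final state: S
Accept states: {T}
No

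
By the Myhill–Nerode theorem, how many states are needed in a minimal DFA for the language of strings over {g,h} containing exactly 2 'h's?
By Myhill–Nerode, count the distinguishable equivalence classes: 4 classes — having seen 0, 1, 2, or >2 copies of 'h'; the count-2 class is the only accepting one and >2 is dead.
4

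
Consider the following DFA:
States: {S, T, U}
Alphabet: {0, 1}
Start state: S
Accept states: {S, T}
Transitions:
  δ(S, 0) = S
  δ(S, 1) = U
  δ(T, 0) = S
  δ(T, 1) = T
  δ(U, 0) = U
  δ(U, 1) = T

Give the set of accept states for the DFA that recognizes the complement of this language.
Complement accept states = All states \ Original accept states
= {S, T, U} \ {S, T}
{U}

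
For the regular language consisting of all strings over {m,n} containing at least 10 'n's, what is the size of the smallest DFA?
By Myhill–Nerode, count the distinguishable equivalence classes: 11 classes — having seen 0, 1, …, 9, or ≥10 copies of 'n'; any two classes i < j (j ≤ 10) are distinguished by the string n^(10−j), which takes class j to 10 copies (accepted) but leaves class i below 10 (rejected).
11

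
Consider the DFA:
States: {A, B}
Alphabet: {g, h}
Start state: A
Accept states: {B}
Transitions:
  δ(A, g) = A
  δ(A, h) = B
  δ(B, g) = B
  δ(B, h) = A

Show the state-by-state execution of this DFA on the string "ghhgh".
read 'g': A → A
  read 'h': A → B
  read 'h': B → A
  read 'g': A → A
  read 'h': A → B
A -> A -> B -> A -> A -> B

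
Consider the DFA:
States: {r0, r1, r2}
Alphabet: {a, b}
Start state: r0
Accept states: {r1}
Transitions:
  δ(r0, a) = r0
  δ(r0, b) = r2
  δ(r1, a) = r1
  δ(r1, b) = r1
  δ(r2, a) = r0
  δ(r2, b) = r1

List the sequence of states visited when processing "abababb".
read 'a': r0 → r0
  read 'b': r0 → r2
  read 'a': r2 → r0
  read 'b': r0 → r2
  read 'a': r2 → r0
  read 'b': r0 → r2
  read 'b': r2 → r1
r0 -> r0 -> r2 -> r0 -> r2 -> r0 -> r2 -> r1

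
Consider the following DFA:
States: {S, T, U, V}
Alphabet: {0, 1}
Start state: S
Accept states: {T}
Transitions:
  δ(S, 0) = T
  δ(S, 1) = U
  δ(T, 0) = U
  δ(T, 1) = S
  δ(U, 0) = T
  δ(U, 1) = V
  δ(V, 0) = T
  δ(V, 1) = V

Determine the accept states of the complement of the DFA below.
Complement accept states = All states \ Original accept states
= {S, T, U, V} \ {T}
{S, U, V}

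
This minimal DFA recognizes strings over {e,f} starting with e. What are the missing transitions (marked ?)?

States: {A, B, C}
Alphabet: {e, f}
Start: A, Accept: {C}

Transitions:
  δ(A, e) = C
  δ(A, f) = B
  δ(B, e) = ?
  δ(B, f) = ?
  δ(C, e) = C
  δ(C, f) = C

From the language and accept set, identify what each state tracks — A: no input read; B: started with f (dead); C: started with e.
Each missing δ(q, a) is the state matching the new tracked value after reading a.
δ(B, e) = B; δ(B, f) = B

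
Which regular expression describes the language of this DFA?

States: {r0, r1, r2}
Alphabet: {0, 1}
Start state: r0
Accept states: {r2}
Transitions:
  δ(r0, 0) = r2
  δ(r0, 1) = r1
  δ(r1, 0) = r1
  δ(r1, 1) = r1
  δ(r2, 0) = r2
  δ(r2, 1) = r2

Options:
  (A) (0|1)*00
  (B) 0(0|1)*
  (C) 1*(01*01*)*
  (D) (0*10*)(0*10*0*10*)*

Check each option against the DFA on short strings; one disagreement eliminates an option:
  (A) (0|1)*00: on '0' the DFA goes r0 → r2 and accepts (r2 ∈ Accept), but the regex does not match it → eliminate
  (B) 0(0|1)*: agrees with the DFA on every string of length ≤ 6
  (C) 1*(01*01*)*: on ε the DFA stays in r0 and rejects (r0 ∉ Accept), but the regex matches it → eliminate
  (D) (0*10*)(0*10*0*10*)*: on '0' the DFA goes r0 → r2 and accepts (r2 ∈ Accept), but the regex does not match it → eliminate
Only (B) is consistent with the DFA.
(B) 0(0|1)*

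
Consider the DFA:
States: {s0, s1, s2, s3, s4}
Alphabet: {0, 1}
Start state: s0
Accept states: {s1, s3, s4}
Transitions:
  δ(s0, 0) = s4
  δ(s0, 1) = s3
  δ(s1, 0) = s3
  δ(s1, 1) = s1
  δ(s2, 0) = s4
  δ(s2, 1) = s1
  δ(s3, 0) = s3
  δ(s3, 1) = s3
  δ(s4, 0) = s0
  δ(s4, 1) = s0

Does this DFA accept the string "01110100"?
Processing string "01110100":
  s0 --0--> s4
  s4 --1--> s0
  s0 --1--> s3
  s3 --1--> s3
  s3 --0--> s3
  s3 --1--> s3
  s3 --0--> s3
  s3 --0--> s3
Final state: s3
Accept states: {s1, s3, s4}
Yes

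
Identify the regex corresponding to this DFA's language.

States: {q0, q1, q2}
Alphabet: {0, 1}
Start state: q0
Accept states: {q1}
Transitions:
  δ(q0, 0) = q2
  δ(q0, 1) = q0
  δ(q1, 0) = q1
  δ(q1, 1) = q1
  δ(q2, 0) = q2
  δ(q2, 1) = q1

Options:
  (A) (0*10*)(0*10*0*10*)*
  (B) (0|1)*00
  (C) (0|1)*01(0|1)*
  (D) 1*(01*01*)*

Check each option against the DFA on short strings; one disagreement eliminates an option:
  (A) (0*10*)(0*10*0*10*)*: on '1' the DFA goes q0 → q0 and rejects (q0 ∉ Accept), but the regex matches it → eliminate
  (B) (0|1)*00: on '00' the DFA goes q0 → q2 → q2 and rejects (q2 ∉ Accept), but the regex matches it → eliminate
  (C) (0|1)*01(0|1)*: agrees with the DFA on every string of length ≤ 6
  (D) 1*(01*01*)*: on ε the DFA stays in q0 and rejects (q0 ∉ Accept), but the regex matches it → eliminate
Only (C) is consistent with the DFA.
(C) (0|1)*01(0|1)*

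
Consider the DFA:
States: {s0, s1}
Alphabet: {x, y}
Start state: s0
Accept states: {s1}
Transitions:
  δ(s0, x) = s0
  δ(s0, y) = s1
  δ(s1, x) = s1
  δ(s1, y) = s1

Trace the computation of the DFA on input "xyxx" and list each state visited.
read 'x': s0 → s0
  read 'y': s0 → s1
  read 'x': s1 → s1
  read 'x': s1 → s1
s0 -> s0 -> s1 -> s1 -> s1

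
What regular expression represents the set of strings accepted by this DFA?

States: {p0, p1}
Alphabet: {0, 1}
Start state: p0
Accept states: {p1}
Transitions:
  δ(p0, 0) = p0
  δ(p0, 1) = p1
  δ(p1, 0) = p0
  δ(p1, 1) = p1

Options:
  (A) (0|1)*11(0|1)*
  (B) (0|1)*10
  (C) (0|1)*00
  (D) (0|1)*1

Check each option against the DFA on short strings; one disagreement eliminates an option:
  (A) (0|1)*11(0|1)*: on '1' the DFA goes p0 → p1 and accepts (p1 ∈ Accept), but the regex does not match it → eliminate
  (B) (0|1)*10: on '1' the DFA goes p0 → p1 and accepts (p1 ∈ Accept), but the regex does not match it → eliminate
  (C) (0|1)*00: on '1' the DFA goes p0 → p1 and accepts (p1 ∈ Accept), but the regex does not match it → eliminate
  (D) (0|1)*1: agrees with the DFA on every string of length ≤ 6
Only (D) is consistent with the DFA.
(D) (0|1)*1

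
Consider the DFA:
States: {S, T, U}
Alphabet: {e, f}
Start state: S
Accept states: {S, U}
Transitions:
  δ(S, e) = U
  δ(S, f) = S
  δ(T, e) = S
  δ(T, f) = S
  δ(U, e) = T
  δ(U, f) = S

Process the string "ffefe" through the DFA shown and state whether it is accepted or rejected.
Processing string "ffefe":
  S --f--> S
  S --f--> S
  S --e--> U
  U --f--> S
  S --e--> U
Final state: U
Accept states: {S, U}
Yes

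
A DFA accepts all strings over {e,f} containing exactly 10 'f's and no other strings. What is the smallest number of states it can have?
By Myhill–Nerode, count the distinguishable equivalence classes: 12 classes — having seen 0, 1, …, 10, or >10 copies of 'f'; the count-10 class is the only accepting one and >10 is dead.
12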